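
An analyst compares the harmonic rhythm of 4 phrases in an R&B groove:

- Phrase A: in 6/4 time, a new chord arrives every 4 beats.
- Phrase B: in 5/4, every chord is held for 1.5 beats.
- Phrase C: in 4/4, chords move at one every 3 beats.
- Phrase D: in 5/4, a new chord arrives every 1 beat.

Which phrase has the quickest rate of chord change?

A: 6/4 = 1.5 chords/bar.
B: 5/1.5 = 10/3 chords/bar.
C: 4/3 = 4/3 chords/bar.
D: 5/1 = 5 chords/bar.
Fastest is D at 5 chords/bar.

Phrase D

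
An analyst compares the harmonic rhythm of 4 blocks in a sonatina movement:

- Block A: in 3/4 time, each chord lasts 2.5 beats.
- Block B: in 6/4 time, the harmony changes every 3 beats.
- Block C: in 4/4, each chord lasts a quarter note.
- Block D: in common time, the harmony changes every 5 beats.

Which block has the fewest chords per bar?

Block D

A: 3 beats/bar ÷ 2.5 beats/chord = 1.2 chords/bar.
B: 6 beats/bar ÷ 3 beats/chord = 2 chords/bar.
C: 4 beats/bar ÷ 1 beat/chord = 4 chords/bar.
D: 4 beats/bar ÷ 5 beats/chord = 0.8 chords/bar.
Slowest is D at 0.8 chords/bar.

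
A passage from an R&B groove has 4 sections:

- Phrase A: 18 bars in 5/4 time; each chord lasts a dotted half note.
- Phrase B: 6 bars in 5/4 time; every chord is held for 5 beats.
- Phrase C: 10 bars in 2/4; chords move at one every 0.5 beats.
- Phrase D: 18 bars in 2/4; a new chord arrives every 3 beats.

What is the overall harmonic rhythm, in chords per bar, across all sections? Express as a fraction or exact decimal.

22/13 chords per bar

A: 18 × 5 = 90 beats ÷ 3 = 30 chords.
B: 6 × 5 = 30 beats ÷ 5 = 6 chords.
C: 10 × 2 = 20 beats ÷ 0.5 = 40 chords.
D: 18 × 2 = 36 beats ÷ 3 = 12 chords.
Overall: 88 chords over 52 bars → 88/52 = 22/13 chords per bar.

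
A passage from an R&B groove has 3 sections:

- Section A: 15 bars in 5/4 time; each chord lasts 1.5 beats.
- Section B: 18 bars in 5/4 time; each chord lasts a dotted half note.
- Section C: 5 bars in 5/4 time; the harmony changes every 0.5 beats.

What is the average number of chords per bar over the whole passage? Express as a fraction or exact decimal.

A: 15 × 5 = 75 beats ÷ 1.5 = 50 chords.
B: 18 × 5 = 90 beats ÷ 3 = 30 chords.
C: 5 × 5 = 25 beats ÷ 0.5 = 50 chords.
Overall: 130 chords over 38 bars → 130/38 = 65/19 chords per bar.

65/19 chords per bar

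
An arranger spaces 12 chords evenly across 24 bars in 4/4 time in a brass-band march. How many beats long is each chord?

24 bars × 4 beats/bar = 96 beats total.
96 beats ÷ 12 chords = 8 beats per chord.

8 beats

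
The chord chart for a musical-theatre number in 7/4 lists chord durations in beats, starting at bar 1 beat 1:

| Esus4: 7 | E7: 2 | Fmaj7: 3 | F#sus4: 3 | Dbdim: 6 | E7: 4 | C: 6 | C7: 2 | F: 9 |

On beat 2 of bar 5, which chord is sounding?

Beat 2 of bar 5 is beat (5−1)×7 + 2 = 30 overall.
Running totals: Esus4 ends at 7, E7 ends at 9, Fmaj7 ends at 12, F#sus4 ends at 15, Dbdim ends at 21, E7 ends at 25, C ends at 31.
Beat 30 falls within C.

C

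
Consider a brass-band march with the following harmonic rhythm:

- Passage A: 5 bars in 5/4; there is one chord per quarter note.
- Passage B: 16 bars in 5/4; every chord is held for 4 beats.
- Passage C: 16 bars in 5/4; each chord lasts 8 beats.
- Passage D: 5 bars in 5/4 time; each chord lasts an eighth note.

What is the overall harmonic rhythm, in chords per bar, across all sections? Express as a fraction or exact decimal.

2.5 chords per bar

A: 5 bars of 5 beats is 25 beats; at 1 beat each that's 25 chords.
B: 16 bars of 5 beats is 80 beats; at 4 beats each that's 20 chords.
C: 16 bars of 5 beats is 80 beats; at 8 beats each that's 10 chords.
D: 5 bars of 5 beats is 25 beats; at 0.5 beats each that's 50 chords.
Overall: 105 chords over 42 bars → 105/42 = 2.5 chords per bar.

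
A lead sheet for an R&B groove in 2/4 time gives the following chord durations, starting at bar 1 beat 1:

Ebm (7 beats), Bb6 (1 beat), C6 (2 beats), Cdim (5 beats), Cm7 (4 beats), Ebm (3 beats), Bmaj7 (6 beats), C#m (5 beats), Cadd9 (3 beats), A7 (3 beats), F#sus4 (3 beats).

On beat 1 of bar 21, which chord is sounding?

Beat 1 of bar 21 is beat (21−1)×2 + 1 = 41 overall.
Running totals: Ebm ends at 7, Bb6 ends at 8, C6 ends at 10, Cdim ends at 15, Cm7 ends at 19, Ebm ends at 22, Bmaj7 ends at 28, C#m ends at 33, Cadd9 ends at 36, A7 ends at 39, F#sus4 ends at 42.
Beat 41 falls within F#sus4.

F#sus4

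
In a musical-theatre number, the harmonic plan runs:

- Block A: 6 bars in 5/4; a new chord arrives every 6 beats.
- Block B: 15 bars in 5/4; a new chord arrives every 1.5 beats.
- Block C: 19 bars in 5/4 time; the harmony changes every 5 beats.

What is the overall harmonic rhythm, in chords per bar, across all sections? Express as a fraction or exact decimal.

A: 6 × 5 = 30 beats ÷ 6 = 5 chords.
B: 15 × 5 = 75 beats ÷ 1.5 = 50 chords.
C: 19 × 5 = 95 beats ÷ 5 = 19 chords.
Overall: 74 chords over 40 bars → 74/40 = 1.85 chords per bar.

1.85 chords per bar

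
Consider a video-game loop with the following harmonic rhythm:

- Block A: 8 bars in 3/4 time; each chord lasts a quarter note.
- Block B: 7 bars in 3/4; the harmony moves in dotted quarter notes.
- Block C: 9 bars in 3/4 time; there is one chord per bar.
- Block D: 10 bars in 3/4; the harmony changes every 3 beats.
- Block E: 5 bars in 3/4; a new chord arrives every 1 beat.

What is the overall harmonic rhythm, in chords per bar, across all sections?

A: 8 × 3 = 24 beats ÷ 1 = 24 chords.
B: 7 × 3 = 21 beats ÷ 1.5 = 14 chords.
C: 9 × 3 = 27 beats ÷ 3 = 9 chords.
D: 10 × 3 = 30 beats ÷ 3 = 10 chords.
E: 5 × 3 = 15 beats ÷ 1 = 15 chords.
Overall: 72 chords over 39 bars → 72/39 = 24/13 chords per bar.

24/13 chords per bar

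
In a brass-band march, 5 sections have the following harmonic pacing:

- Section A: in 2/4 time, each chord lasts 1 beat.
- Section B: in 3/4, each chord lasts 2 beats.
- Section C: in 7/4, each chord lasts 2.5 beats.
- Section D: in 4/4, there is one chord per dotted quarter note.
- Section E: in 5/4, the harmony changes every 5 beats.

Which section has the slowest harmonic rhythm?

A: 2/1 = 2 chords/bar.
B: 3/2 = 1.5 chords/bar.
C: 7/2.5 = 2.8 chords/bar.
D: 4/1.5 = 8/3 chords/bar.
E: 5/5 = 1 chord/bar.
Slowest is E at 1 chords/bar.

Section E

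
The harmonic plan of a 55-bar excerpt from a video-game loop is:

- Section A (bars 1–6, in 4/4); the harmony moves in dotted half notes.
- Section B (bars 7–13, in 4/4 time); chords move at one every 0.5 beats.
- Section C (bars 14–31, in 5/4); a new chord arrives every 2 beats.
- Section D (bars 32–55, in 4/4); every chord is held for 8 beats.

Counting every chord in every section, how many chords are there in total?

A: 6·4 = 24 beats, 24/3 = 8 chords.
B: 7·4 = 28 beats, 28/0.5 = 56 chords.
C: 18·5 = 90 beats, 90/2 = 45 chords.
D: 24·4 = 96 beats, 96/8 = 12 chords.
Total: 8 + 56 + 45 + 12 = 121.

121 chords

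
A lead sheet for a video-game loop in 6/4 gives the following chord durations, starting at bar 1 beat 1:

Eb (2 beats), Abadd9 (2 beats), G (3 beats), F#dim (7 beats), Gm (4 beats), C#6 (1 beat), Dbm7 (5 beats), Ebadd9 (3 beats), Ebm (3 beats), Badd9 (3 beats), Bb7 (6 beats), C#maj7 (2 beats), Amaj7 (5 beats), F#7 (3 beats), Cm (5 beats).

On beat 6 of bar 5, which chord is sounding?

Ebm

Beat 6 of bar 5 is beat (5−1)×6 + 6 = 30 overall.
Running totals: Eb ends at 2, Abadd9 ends at 4, G ends at 7, F#dim ends at 14, Gm ends at 18, C#6 ends at 19, Dbm7 ends at 24, Ebadd9 ends at 27, Ebm ends at 30.
Beat 30 falls within Ebm.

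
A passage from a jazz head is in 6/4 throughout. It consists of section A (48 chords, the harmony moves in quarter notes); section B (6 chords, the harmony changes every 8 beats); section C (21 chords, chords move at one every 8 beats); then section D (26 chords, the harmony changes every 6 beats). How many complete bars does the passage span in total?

70 bars

A: 48 × 1 = 48 beats = 8 bars.
B: 6 × 8 = 48 beats = 8 bars.
C: 21 × 8 = 168 beats = 28 bars.
D: 26 × 6 = 156 beats = 26 bars.
Total: 8 + 8 + 28 + 26 = 70 bars.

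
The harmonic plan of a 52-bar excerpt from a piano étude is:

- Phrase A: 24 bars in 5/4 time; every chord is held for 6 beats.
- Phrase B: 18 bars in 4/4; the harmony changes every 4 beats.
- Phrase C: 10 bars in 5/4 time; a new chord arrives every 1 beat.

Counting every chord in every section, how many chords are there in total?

A: 24 bars × 5 beats = 120 beats; 6 beats/chord → 20 chords.
B: 18 bars × 4 beats = 72 beats; 4 beats/chord → 18 chords.
C: 10 bars × 5 beats = 50 beats; 1 beat/chord → 50 chords.
Total: 20 + 18 + 50 = 88.

88 chords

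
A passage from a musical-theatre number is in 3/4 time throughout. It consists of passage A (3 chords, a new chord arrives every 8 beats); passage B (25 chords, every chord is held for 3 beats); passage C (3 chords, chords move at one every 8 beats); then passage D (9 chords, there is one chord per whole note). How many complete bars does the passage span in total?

53 bars

A: 3 × 8 = 24 beats = 8 bars.
B: 25 × 3 = 75 beats = 25 bars.
C: 3 × 8 = 24 beats = 8 bars.
D: 9 × 4 = 36 beats = 12 bars.
Total: 8 + 25 + 8 + 12 = 53 bars.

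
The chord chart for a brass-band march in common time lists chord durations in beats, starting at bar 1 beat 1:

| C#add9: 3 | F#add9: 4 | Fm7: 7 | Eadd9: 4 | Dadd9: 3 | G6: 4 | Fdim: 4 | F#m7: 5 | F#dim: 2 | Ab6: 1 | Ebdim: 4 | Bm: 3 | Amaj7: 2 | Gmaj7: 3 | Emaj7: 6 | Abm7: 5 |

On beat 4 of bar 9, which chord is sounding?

Beat 4 of bar 9 is beat (9−1)×4 + 4 = 36 overall.
Running totals: C#add9 ends at 3, F#add9 ends at 7, Fm7 ends at 14, Eadd9 ends at 18, Dadd9 ends at 21, G6 ends at 25, Fdim ends at 29, F#m7 ends at 34, F#dim ends at 36.
Beat 36 falls within F#dim.

F#dim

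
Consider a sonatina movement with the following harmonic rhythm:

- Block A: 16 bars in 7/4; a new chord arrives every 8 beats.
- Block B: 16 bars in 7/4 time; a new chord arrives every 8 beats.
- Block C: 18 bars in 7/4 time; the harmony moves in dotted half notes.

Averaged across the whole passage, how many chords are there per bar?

A: 16 bars of 7 beats is 112 beats; at 8 beats each that's 14 chords.
B: 16 bars of 7 beats is 112 beats; at 8 beats each that's 14 chords.
C: 18 bars of 7 beats is 126 beats; at 3 beats each that's 42 chords.
Overall: 70 chords over 50 bars → 70/50 = 1.4 chords per bar.

1.4 chords per bar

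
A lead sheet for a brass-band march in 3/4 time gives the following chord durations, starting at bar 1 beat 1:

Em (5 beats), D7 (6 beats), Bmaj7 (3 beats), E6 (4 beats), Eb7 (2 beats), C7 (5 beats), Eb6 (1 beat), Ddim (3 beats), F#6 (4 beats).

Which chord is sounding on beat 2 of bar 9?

Eb6

Beat 2 of bar 9 is beat (9−1)×3 + 2 = 26 overall.
Running totals: Em ends at 5, D7 ends at 11, Bmaj7 ends at 14, E6 ends at 18, Eb7 ends at 20, C7 ends at 25, Eb6 ends at 26.
Beat 26 falls within Eb6.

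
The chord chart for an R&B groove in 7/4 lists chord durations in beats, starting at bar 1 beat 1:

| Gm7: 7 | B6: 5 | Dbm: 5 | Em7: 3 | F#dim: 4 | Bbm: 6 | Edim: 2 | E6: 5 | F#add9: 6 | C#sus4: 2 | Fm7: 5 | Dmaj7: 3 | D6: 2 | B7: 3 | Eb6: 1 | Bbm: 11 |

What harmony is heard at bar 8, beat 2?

Beat 2 of bar 8 is beat (8−1)×7 + 2 = 51 overall.
Running totals: Gm7 ends at 7, B6 ends at 12, Dbm ends at 17, Em7 ends at 20, F#dim ends at 24, Bbm ends at 30, Edim ends at 32, E6 ends at 37, F#add9 ends at 43, C#sus4 ends at 45, Fm7 ends at 50, Dmaj7 ends at 53.
Beat 51 falls within Dmaj7.

Dmaj7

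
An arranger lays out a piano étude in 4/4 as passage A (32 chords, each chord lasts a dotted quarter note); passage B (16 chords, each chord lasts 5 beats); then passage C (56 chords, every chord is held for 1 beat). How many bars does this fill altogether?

46 bars

A: 32 × 1.5 = 48 beats = 12 bars.
B: 16 × 5 = 80 beats = 20 bars.
C: 56 × 1 = 56 beats = 14 bars.
Total: 12 + 20 + 14 = 46 bars.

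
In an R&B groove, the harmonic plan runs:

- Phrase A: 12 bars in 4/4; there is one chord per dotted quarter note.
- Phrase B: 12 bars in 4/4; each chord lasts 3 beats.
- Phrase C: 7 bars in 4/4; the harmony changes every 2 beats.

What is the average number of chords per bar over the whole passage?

A: 12 × 4 = 48 beats ÷ 1.5 = 32 chords.
B: 12 × 4 = 48 beats ÷ 3 = 16 chords.
C: 7 × 4 = 28 beats ÷ 2 = 14 chords.
Overall: 62 chords over 31 bars → 62/31 = 2 chords per bar.

2 chords per bar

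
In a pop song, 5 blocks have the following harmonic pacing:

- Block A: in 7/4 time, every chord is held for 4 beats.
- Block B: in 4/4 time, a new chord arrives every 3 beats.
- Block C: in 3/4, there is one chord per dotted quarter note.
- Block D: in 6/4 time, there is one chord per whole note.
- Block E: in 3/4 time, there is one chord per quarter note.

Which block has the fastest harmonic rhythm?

A: each chord is 4 beats in 7/4, so 1.75 per bar.
B: each chord is 3 beats in 4/4, so 4/3 per bar.
C: each chord is 1.5 beats in 3/4, so 2 per bar.
D: each chord is 4 beats in 6/4, so 1.5 per bar.
E: each chord is 1 beat in 3/4, so 3 per bar.
Fastest is E at 3 chords/bar.

Block E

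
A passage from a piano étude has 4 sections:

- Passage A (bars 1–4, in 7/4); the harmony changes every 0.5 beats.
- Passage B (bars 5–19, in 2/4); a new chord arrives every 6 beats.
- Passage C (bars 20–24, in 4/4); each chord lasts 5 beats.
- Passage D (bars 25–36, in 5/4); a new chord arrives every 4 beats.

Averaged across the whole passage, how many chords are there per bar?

A: 4 bars of 7 beats is 28 beats; at 0.5 beats each that's 56 chords.
B: 15 bars of 2 beats is 30 beats; at 6 beats each that's 5 chords.
C: 5 bars of 4 beats is 20 beats; at 5 beats each that's 4 chords.
D: 12 bars of 5 beats is 60 beats; at 4 beats each that's 15 chords.
Overall: 80 chords over 36 bars → 80/36 = 20/9 chords per bar.

20/9 chords per bar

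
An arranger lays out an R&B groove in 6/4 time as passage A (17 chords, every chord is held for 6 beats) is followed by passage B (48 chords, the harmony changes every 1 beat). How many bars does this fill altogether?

A: 17 × 6 = 102 beats = 17 bars.
B: 48 × 1 = 48 beats = 8 bars.
Total: 17 + 8 = 25 bars.

25 bars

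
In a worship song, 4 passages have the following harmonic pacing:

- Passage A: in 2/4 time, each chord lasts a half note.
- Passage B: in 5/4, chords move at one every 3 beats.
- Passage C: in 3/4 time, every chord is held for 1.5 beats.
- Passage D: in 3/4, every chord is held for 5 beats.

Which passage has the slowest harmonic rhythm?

A: each chord is 2 beats in 2/4, so 1 per bar.
B: each chord is 3 beats in 5/4, so 5/3 per bar.
C: each chord is 1.5 beats in 3/4, so 2 per bar.
D: each chord is 5 beats in 3/4, so 0.6 per bar.
Slowest is D at 0.6 chords/bar.

Passage D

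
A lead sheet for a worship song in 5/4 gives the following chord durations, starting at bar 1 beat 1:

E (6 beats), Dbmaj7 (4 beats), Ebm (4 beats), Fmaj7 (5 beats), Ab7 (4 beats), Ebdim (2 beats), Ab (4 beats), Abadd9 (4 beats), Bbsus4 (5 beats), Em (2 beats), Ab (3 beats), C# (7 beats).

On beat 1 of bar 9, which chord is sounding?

Beat 1 of bar 9 is beat (9−1)×5 + 1 = 41 overall.
Running totals: E ends at 6, Dbmaj7 ends at 10, Ebm ends at 14, Fmaj7 ends at 19, Ab7 ends at 23, Ebdim ends at 25, Ab ends at 29, Abadd9 ends at 33, Bbsus4 ends at 38, Em ends at 40, Ab ends at 43.
Beat 41 falls within Ab.

Ab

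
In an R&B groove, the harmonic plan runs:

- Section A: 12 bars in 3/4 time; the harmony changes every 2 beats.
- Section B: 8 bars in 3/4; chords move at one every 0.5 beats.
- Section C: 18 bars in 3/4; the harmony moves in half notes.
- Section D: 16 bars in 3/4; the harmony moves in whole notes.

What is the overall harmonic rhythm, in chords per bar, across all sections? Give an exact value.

35/18 chords per bar

A: 12 bars of 3 beats is 36 beats; at 2 beats each that's 18 chords.
B: 8 bars of 3 beats is 24 beats; at 0.5 beats each that's 48 chords.
C: 18 bars of 3 beats is 54 beats; at 2 beats each that's 27 chords.
D: 16 bars of 3 beats is 48 beats; at 4 beats each that's 12 chords.
Overall: 105 chords over 54 bars → 105/54 = 35/18 chords per bar.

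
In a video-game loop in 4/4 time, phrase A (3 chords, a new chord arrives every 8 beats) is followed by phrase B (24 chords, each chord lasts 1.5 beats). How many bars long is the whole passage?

A: 3 × 8 = 24 beats = 6 bars.
B: 24 × 1.5 = 36 beats = 9 bars.
Total: 6 + 9 = 15 bars.

15 bars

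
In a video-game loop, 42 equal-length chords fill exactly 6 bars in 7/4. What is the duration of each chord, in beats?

6 bars × 7 beats/bar = 42 beats total.
42 beats ÷ 42 chords = 1 beats per chord.
(That is a quarter note.)

1 beat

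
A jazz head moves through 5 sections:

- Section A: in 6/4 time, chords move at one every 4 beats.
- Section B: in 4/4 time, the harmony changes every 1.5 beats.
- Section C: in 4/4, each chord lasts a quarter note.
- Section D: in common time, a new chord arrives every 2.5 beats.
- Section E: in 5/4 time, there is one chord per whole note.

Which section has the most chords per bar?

Section C

A: 6/4 = 1.5 chords/bar.
B: 4/1.5 = 8/3 chords/bar.
C: 4/1 = 4 chords/bar.
D: 4/2.5 = 1.6 chords/bar.
E: 5/4 = 1.25 chords/bar.
Fastest is C at 4 chords/bar.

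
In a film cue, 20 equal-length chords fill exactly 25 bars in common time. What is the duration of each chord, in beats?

25 bars × 4 beats/bar = 100 beats total.
100 beats ÷ 20 chords = 5 beats per chord.

5 beats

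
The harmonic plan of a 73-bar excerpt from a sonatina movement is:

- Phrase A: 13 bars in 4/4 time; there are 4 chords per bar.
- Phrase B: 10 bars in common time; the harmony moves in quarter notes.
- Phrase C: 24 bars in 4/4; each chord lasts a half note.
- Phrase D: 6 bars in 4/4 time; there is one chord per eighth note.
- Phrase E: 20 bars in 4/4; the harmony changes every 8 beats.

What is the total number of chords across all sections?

A: 13·4 = 52 beats, 52/1 = 52 chords.
B: 10·4 = 40 beats, 40/1 = 40 chords.
C: 24·4 = 96 beats, 96/2 = 48 chords.
D: 6·4 = 24 beats, 24/0.5 = 48 chords.
E: 20·4 = 80 beats, 80/8 = 10 chords.
Total: 52 + 40 + 48 + 48 + 10 = 198.

198 chords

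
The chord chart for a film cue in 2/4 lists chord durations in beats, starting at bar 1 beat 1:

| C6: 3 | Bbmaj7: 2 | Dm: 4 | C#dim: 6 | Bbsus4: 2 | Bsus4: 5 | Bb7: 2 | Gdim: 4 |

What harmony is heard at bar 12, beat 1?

Beat 1 of bar 12 is beat (12−1)×2 + 1 = 23 overall.
Running totals: C6 ends at 3, Bbmaj7 ends at 5, Dm ends at 9, C#dim ends at 15, Bbsus4 ends at 17, Bsus4 ends at 22, Bb7 ends at 24.
Beat 23 falls within Bb7.

Bb7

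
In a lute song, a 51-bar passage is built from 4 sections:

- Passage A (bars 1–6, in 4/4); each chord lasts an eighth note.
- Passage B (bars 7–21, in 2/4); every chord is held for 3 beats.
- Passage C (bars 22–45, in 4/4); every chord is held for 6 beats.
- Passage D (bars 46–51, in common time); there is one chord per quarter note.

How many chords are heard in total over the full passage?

A has 24 beats and chords last 0.5 each, so 48 chords.
B has 30 beats and chords last 3 each, so 10 chords.
C has 96 beats and chords last 6 each, so 16 chords.
D has 24 beats and chords last 1 each, so 24 chords.
Total: 48 + 10 + 16 + 24 = 98.

98 chords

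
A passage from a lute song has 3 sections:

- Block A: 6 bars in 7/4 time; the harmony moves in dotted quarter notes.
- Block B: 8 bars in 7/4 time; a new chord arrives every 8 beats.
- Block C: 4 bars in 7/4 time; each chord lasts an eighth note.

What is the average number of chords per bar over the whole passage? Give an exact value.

91/18 chords per bar

A: 6 × 7 = 42 beats ÷ 1.5 = 28 chords.
B: 8 × 7 = 56 beats ÷ 8 = 7 chords.
C: 4 × 7 = 28 beats ÷ 0.5 = 56 chords.
Overall: 91 chords over 18 bars → 91/18 = 91/18 chords per bar.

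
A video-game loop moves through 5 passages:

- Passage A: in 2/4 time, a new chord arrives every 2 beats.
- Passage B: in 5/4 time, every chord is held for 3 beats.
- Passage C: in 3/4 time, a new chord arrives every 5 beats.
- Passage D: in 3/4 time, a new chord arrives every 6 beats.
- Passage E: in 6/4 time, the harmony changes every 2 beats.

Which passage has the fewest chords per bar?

A: 2 beats/bar ÷ 2 beats/chord = 1 chord/bar.
B: 5 beats/bar ÷ 3 beats/chord = 5/3 chords/bar.
C: 3 beats/bar ÷ 5 beats/chord = 0.6 chords/bar.
D: 3 beats/bar ÷ 6 beats/chord = 0.5 chords/bar.
E: 6 beats/bar ÷ 2 beats/chord = 3 chords/bar.
Slowest is D at 0.5 chords/bar.

Passage D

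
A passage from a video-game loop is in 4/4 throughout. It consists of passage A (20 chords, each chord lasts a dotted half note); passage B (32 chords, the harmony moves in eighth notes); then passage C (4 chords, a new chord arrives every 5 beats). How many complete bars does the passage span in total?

24 bars

A: 20 × 3 = 60 beats = 15 bars.
B: 32 × 0.5 = 16 beats = 4 bars.
C: 4 × 5 = 20 beats = 5 bars.
Total: 15 + 4 + 5 = 24 bars.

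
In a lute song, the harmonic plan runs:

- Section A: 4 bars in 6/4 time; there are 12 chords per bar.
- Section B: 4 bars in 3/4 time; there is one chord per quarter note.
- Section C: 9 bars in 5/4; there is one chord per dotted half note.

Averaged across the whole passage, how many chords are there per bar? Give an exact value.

75/17 chords per bar

A: 4 × 6 = 24 beats ÷ 0.5 = 48 chords.
B: 4 × 3 = 12 beats ÷ 1 = 12 chords.
C: 9 × 5 = 45 beats ÷ 3 = 15 chords.
Overall: 75 chords over 17 bars → 75/17 = 75/17 chords per bar.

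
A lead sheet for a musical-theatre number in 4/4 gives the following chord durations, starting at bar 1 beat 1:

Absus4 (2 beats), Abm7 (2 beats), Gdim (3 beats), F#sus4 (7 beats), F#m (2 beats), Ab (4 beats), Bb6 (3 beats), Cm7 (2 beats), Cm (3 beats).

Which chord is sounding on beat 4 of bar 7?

Cm

Beat 4 of bar 7 is beat (7−1)×4 + 4 = 28 overall.
Running totals: Absus4 ends at 2, Abm7 ends at 4, Gdim ends at 7, F#sus4 ends at 14, F#m ends at 16, Ab ends at 20, Bb6 ends at 23, Cm7 ends at 25, Cm ends at 28.
Beat 28 falls within Cm.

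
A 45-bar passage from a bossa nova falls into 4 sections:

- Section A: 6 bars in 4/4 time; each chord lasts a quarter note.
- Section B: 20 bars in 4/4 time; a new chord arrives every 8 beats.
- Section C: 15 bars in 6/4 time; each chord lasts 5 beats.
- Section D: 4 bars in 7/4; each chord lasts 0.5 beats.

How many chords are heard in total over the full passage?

108 chords

A has 24 beats and chords last 1 each, so 24 chords.
B has 80 beats and chords last 8 each, so 10 chords.
C has 90 beats and chords last 5 each, so 18 chords.
D has 28 beats and chords last 0.5 each, so 56 chords.
Total: 24 + 10 + 18 + 56 = 108.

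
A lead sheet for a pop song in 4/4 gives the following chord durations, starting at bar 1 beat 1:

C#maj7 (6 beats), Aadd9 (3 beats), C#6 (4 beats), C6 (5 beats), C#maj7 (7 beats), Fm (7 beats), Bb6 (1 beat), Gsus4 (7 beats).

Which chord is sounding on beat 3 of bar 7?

Fm

Beat 3 of bar 7 is beat (7−1)×4 + 3 = 27 overall.
Running totals: C#maj7 ends at 6, Aadd9 ends at 9, C#6 ends at 13, C6 ends at 18, C#maj7 ends at 25, Fm ends at 32.
Beat 27 falls within Fm.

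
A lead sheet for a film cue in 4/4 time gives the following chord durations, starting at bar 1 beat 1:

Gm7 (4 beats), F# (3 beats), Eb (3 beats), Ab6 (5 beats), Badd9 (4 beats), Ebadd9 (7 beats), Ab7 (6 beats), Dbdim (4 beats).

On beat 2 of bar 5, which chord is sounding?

Badd9

Beat 2 of bar 5 is beat (5−1)×4 + 2 = 18 overall.
Running totals: Gm7 ends at 4, F# ends at 7, Eb ends at 10, Ab6 ends at 15, Badd9 ends at 19.
Beat 18 falls within Badd9.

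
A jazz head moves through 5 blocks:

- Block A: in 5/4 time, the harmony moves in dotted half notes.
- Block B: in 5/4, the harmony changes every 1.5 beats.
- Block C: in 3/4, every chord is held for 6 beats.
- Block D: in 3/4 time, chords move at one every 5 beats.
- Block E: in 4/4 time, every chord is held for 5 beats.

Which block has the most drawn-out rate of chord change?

Block C

A: each chord is 3 beats in 5/4, so 5/3 per bar.
B: each chord is 1.5 beats in 5/4, so 10/3 per bar.
C: each chord is 6 beats in 3/4, so 0.5 per bar.
D: each chord is 5 beats in 3/4, so 0.6 per bar.
E: each chord is 5 beats in 4/4, so 0.8 per bar.
Slowest is C at 0.5 chords/bar.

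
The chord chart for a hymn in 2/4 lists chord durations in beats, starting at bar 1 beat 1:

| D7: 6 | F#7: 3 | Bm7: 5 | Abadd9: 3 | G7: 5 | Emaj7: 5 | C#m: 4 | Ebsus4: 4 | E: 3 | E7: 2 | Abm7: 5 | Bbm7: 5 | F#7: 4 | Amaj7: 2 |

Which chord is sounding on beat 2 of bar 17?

Ebsus4

Beat 2 of bar 17 is beat (17−1)×2 + 2 = 34 overall.
Running totals: D7 ends at 6, F#7 ends at 9, Bm7 ends at 14, Abadd9 ends at 17, G7 ends at 22, Emaj7 ends at 27, C#m ends at 31, Ebsus4 ends at 35.
Beat 34 falls within Ebsus4.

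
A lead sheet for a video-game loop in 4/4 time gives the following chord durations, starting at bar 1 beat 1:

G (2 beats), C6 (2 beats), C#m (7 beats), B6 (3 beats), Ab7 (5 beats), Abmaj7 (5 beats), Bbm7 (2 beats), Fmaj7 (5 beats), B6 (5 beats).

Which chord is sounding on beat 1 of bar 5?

Ab7

Beat 1 of bar 5 is beat (5−1)×4 + 1 = 17 overall.
Running totals: G ends at 2, C6 ends at 4, C#m ends at 11, B6 ends at 14, Ab7 ends at 19.
Beat 17 falls within Ab7.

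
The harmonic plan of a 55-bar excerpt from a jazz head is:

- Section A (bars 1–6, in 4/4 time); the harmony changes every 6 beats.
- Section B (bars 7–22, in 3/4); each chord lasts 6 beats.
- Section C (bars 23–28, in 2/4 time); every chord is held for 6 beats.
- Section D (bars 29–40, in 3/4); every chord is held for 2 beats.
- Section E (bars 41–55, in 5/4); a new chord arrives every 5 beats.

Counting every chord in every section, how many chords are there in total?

47 chords

A has 24 beats and chords last 6 each, so 4 chords.
B has 48 beats and chords last 6 each, so 8 chords.
C has 12 beats and chords last 6 each, so 2 chords.
D has 36 beats and chords last 2 each, so 18 chords.
E has 75 beats and chords last 5 each, so 15 chords.
Total: 4 + 8 + 2 + 18 + 15 = 47.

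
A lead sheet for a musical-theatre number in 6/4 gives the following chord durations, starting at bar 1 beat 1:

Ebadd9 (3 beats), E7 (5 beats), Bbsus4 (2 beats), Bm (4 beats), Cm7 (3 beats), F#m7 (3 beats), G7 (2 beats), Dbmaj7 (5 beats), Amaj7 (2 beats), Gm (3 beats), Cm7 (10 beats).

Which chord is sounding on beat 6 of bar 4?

Beat 6 of bar 4 is beat (4−1)×6 + 6 = 24 overall.
Running totals: Ebadd9 ends at 3, E7 ends at 8, Bbsus4 ends at 10, Bm ends at 14, Cm7 ends at 17, F#m7 ends at 20, G7 ends at 22, Dbmaj7 ends at 27.
Beat 24 falls within Dbmaj7.

Dbmaj7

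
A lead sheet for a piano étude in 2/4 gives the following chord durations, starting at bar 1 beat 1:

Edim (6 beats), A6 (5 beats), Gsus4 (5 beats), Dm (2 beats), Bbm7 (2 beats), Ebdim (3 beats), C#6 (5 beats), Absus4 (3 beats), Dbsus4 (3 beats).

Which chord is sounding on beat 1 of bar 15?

Absus4

Beat 1 of bar 15 is beat (15−1)×2 + 1 = 29 overall.
Running totals: Edim ends at 6, A6 ends at 11, Gsus4 ends at 16, Dm ends at 18, Bbm7 ends at 20, Ebdim ends at 23, C#6 ends at 28, Absus4 ends at 31.
Beat 29 falls within Absus4.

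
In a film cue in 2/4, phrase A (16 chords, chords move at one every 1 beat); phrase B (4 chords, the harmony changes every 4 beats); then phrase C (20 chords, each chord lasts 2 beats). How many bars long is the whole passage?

36 bars

A: 16 × 1 = 16 beats = 8 bars.
B: 4 × 4 = 16 beats = 8 bars.
C: 20 × 2 = 40 beats = 20 bars.
Total: 8 + 8 + 20 = 36 bars.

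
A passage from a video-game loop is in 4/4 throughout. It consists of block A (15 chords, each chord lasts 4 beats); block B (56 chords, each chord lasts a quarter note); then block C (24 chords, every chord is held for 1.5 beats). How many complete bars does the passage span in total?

38 bars

A: 15 × 4 = 60 beats = 15 bars.
B: 56 × 1 = 56 beats = 14 bars.
C: 24 × 1.5 = 36 beats = 9 bars.
Total: 15 + 14 + 9 = 38 bars.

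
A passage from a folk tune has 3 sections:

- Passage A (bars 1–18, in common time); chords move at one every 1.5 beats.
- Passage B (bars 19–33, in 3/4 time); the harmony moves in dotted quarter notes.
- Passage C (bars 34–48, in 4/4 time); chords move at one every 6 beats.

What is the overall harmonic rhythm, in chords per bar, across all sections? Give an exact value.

11/6 chords per bar

A: 18 bars of 4 beats is 72 beats; at 1.5 beats each that's 48 chords.
B: 15 bars of 3 beats is 45 beats; at 1.5 beats each that's 30 chords.
C: 15 bars of 4 beats is 60 beats; at 6 beats each that's 10 chords.
Overall: 88 chords over 48 bars → 88/48 = 11/6 chords per bar.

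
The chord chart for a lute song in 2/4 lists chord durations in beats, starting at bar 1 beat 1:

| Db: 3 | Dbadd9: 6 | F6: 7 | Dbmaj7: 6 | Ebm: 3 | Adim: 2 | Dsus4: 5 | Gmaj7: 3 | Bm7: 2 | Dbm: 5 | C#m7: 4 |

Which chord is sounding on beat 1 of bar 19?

Beat 1 of bar 19 is beat (19−1)×2 + 1 = 37 overall.
Running totals: Db ends at 3, Dbadd9 ends at 9, F6 ends at 16, Dbmaj7 ends at 22, Ebm ends at 25, Adim ends at 27, Dsus4 ends at 32, Gmaj7 ends at 35, Bm7 ends at 37.
Beat 37 falls within Bm7.

Bm7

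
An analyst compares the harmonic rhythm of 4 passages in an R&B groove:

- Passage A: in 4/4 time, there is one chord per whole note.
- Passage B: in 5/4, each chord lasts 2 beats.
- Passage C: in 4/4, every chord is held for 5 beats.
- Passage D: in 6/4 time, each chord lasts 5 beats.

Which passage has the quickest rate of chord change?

Passage B

A: each chord is 4 beats in 4/4, so 1 per bar.
B: each chord is 2 beats in 5/4, so 2.5 per bar.
C: each chord is 5 beats in 4/4, so 0.8 per bar.
D: each chord is 5 beats in 6/4, so 1.2 per bar.
Fastest is B at 2.5 chords/bar.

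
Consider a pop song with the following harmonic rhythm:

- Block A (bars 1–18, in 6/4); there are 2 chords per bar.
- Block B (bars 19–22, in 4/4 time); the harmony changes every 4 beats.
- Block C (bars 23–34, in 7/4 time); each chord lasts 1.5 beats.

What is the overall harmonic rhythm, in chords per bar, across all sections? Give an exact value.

A: 18 × 6 = 108 beats ÷ 3 = 36 chords.
B: 4 × 4 = 16 beats ÷ 4 = 4 chords.
C: 12 × 7 = 84 beats ÷ 1.5 = 56 chords.
Overall: 96 chords over 34 bars → 96/34 = 48/17 chords per bar.

48/17 chords per bar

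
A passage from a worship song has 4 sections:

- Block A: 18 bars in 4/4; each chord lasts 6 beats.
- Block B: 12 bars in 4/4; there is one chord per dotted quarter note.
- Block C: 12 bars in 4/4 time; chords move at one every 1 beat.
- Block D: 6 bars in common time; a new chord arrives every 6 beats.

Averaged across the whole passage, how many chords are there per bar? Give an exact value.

A: 18 × 4 = 72 beats ÷ 6 = 12 chords.
B: 12 × 4 = 48 beats ÷ 1.5 = 32 chords.
C: 12 × 4 = 48 beats ÷ 1 = 48 chords.
D: 6 × 4 = 24 beats ÷ 6 = 4 chords.
Overall: 96 chords over 48 bars → 96/48 = 2 chords per bar.

2 chords per bar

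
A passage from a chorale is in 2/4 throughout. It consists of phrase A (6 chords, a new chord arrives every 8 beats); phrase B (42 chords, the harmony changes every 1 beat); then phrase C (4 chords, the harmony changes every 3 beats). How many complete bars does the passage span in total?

51 bars

A: 6 × 8 = 48 beats = 24 bars.
B: 42 × 1 = 42 beats = 21 bars.
C: 4 × 3 = 12 beats = 6 bars.
Total: 24 + 21 + 6 = 51 bars.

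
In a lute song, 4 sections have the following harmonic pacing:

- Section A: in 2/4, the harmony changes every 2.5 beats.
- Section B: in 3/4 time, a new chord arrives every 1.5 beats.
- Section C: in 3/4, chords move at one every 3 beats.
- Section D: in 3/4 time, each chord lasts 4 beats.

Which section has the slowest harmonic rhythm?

Section D

A: 2/2.5 = 0.8 chords/bar.
B: 3/1.5 = 2 chords/bar.
C: 3/3 = 1 chord/bar.
D: 3/4 = 0.75 chords/bar.
Slowest is D at 0.75 chords/bar.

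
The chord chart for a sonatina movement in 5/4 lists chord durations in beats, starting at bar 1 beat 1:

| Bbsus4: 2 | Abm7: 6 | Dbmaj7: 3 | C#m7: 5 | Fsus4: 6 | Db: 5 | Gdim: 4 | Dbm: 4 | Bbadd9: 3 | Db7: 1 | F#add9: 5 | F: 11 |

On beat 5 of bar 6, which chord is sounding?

Gdim

Beat 5 of bar 6 is beat (6−1)×5 + 5 = 30 overall.
Running totals: Bbsus4 ends at 2, Abm7 ends at 8, Dbmaj7 ends at 11, C#m7 ends at 16, Fsus4 ends at 22, Db ends at 27, Gdim ends at 31.
Beat 30 falls within Gdim.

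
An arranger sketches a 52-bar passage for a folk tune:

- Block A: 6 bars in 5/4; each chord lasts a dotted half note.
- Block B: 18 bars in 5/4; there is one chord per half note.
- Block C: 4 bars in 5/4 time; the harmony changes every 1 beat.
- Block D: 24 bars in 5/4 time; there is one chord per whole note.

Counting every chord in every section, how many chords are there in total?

105 chords

A: 6 bars × 5 beats = 30 beats; 3 beats/chord → 10 chords.
B: 18 bars × 5 beats = 90 beats; 2 beats/chord → 45 chords.
C: 4 bars × 5 beats = 20 beats; 1 beat/chord → 20 chords.
D: 24 bars × 5 beats = 120 beats; 4 beats/chord → 30 chords.
Total: 10 + 45 + 20 + 30 = 105.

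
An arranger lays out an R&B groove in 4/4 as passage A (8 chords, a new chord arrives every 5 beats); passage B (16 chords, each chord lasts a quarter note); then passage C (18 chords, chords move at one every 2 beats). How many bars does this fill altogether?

A: 8 × 5 = 40 beats = 10 bars.
B: 16 × 1 = 16 beats = 4 bars.
C: 18 × 2 = 36 beats = 9 bars.
Total: 10 + 4 + 9 = 23 bars.

23 bars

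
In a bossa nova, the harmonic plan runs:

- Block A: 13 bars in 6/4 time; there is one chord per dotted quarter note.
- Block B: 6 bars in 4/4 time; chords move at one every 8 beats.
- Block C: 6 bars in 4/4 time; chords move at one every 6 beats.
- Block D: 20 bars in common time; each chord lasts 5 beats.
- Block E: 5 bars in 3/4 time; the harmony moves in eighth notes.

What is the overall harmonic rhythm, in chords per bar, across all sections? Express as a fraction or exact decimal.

2.1 chords per bar

A: 13 bars of 6 beats is 78 beats; at 1.5 beats each that's 52 chords.
B: 6 bars of 4 beats is 24 beats; at 8 beats each that's 3 chords.
C: 6 bars of 4 beats is 24 beats; at 6 beats each that's 4 chords.
D: 20 bars of 4 beats is 80 beats; at 5 beats each that's 16 chords.
E: 5 bars of 3 beats is 15 beats; at 0.5 beats each that's 30 chords.
Overall: 105 chords over 50 bars → 105/50 = 2.1 chords per bar.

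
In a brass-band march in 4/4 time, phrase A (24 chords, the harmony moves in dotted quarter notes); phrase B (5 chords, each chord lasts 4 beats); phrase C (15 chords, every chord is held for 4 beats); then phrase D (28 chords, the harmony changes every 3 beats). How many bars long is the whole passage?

A: 24 × 1.5 = 36 beats = 9 bars.
B: 5 × 4 = 20 beats = 5 bars.
C: 15 × 4 = 60 beats = 15 bars.
D: 28 × 3 = 84 beats = 21 bars.
Total: 9 + 5 + 15 + 21 = 50 bars.

50 bars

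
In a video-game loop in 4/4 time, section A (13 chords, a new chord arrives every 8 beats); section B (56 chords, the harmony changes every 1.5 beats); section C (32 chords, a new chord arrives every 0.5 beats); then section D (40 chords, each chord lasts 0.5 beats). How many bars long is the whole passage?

56 bars

A: 13 × 8 = 104 beats = 26 bars.
B: 56 × 1.5 = 84 beats = 21 bars.
C: 32 × 0.5 = 16 beats = 4 bars.
D: 40 × 0.5 = 20 beats = 5 bars.
Total: 26 + 21 + 4 + 5 = 56 bars.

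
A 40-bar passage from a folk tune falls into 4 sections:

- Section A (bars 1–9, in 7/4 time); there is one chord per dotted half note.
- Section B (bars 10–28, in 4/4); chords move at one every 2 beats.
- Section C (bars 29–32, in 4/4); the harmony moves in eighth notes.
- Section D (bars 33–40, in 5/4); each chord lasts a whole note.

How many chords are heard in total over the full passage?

101 chords

A has 63 beats and chords last 3 each, so 21 chords.
B has 76 beats and chords last 2 each, so 38 chords.
C has 16 beats and chords last 0.5 each, so 32 chords.
D has 40 beats and chords last 4 each, so 10 chords.
Total: 21 + 38 + 32 + 10 = 101.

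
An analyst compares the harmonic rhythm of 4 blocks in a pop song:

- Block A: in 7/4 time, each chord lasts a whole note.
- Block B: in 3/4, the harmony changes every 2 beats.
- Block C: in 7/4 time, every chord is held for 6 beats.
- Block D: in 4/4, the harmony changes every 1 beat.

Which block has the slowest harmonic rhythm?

Block C

A: 7 beats/bar ÷ 4 beats/chord = 1.75 chords/bar.
B: 3 beats/bar ÷ 2 beats/chord = 1.5 chords/bar.
C: 7 beats/bar ÷ 6 beats/chord = 7/6 chords/bar.
D: 4 beats/bar ÷ 1 beat/chord = 4 chords/bar.
Slowest is C at 7/6 chords/bar.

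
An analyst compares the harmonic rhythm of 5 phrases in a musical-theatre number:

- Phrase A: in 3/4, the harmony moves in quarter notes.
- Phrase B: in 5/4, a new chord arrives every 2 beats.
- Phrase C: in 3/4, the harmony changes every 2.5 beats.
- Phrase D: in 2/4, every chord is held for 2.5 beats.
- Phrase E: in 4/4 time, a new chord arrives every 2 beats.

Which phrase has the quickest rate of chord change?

Phrase A

A: 3/1 = 3 chords/bar.
B: 5/2 = 2.5 chords/bar.
C: 3/2.5 = 1.2 chords/bar.
D: 2/2.5 = 0.8 chords/bar.
E: 4/2 = 2 chords/bar.
Fastest is A at 3 chords/bar.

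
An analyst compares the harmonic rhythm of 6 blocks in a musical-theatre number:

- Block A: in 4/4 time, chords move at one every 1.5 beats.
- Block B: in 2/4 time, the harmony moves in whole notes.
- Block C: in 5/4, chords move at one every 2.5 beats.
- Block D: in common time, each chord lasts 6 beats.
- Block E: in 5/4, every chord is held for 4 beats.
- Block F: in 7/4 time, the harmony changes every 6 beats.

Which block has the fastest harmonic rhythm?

A: each chord is 1.5 beats in 4/4, so 8/3 per bar.
B: each chord is 4 beats in 2/4, so 0.5 per bar.
C: each chord is 2.5 beats in 5/4, so 2 per bar.
D: each chord is 6 beats in 4/4, so 2/3 per bar.
E: each chord is 4 beats in 5/4, so 1.25 per bar.
F: each chord is 6 beats in 7/4, so 7/6 per bar.
Fastest is A at 8/3 chords/bar.

Block A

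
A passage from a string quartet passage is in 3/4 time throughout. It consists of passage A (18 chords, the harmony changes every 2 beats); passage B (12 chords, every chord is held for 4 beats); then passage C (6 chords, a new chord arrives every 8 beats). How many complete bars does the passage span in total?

A: 18 × 2 = 36 beats = 12 bars.
B: 12 × 4 = 48 beats = 16 bars.
C: 6 × 8 = 48 beats = 16 bars.
Total: 12 + 16 + 16 = 44 bars.

44 bars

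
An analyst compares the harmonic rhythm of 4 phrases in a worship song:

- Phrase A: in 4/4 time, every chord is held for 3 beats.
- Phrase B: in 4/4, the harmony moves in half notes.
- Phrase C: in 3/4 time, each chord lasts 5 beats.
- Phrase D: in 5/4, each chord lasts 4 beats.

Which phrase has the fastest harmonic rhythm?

A: each chord is 3 beats in 4/4, so 4/3 per bar.
B: each chord is 2 beats in 4/4, so 2 per bar.
C: each chord is 5 beats in 3/4, so 0.6 per bar.
D: each chord is 4 beats in 5/4, so 1.25 per bar.
Fastest is B at 2 chords/bar.

Phrase B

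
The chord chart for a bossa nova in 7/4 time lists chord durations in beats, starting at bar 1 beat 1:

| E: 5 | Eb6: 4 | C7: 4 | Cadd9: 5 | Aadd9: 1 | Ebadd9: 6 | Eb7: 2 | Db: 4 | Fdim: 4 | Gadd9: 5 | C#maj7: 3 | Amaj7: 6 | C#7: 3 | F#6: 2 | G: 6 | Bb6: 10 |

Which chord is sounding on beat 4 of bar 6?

Beat 4 of bar 6 is beat (6−1)×7 + 4 = 39 overall.
Running totals: E ends at 5, Eb6 ends at 9, C7 ends at 13, Cadd9 ends at 18, Aadd9 ends at 19, Ebadd9 ends at 25, Eb7 ends at 27, Db ends at 31, Fdim ends at 35, Gadd9 ends at 40.
Beat 39 falls within Gadd9.

Gadd9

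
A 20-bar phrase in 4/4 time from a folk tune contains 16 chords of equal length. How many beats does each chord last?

20 bars × 4 beats/bar = 80 beats total.
80 beats ÷ 16 chords = 5 beats per chord.

5 beats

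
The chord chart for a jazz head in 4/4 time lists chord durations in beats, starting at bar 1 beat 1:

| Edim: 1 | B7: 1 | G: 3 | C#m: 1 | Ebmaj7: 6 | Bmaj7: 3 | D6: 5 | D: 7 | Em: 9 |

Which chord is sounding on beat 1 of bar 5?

D6

Beat 1 of bar 5 is beat (5−1)×4 + 1 = 17 overall.
Running totals: Edim ends at 1, B7 ends at 2, G ends at 5, C#m ends at 6, Ebmaj7 ends at 12, Bmaj7 ends at 15, D6 ends at 20.
Beat 17 falls within D6.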